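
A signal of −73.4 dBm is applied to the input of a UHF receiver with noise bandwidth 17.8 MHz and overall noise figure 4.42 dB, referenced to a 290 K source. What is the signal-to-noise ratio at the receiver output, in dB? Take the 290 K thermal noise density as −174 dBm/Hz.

Noise floor: N = −174 + 10 log₁₀(B) + NF
10 log₁₀(1.78×10⁷) = 72.5 dB
N = −174 + 72.5 + 4.42 = −97.08 dBm
SNR = P_sig − N = −73.4 − (−97.08) = 23.68 dB → 23.7 dB

23.7 dB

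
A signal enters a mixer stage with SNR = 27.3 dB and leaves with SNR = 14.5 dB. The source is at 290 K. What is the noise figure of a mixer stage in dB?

NF (dB) = SNR_in(dB) − SNR_out(dB) when the source is at T₀
NF = 27.3 − 14.5 = 12.8 dB

12.8 dB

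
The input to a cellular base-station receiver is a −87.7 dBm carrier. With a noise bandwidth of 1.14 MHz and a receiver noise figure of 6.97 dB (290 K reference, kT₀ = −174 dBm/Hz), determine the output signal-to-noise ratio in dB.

18.8 dB

Noise floor: N = −174 + 10 log₁₀(B) + NF
10 log₁₀(1.14×10⁶) = 60.57 dB
N = −174 + 60.57 + 6.97 = −106.46 dBm
SNR = P_sig − N = −87.7 − (−106.46) = 18.76 dB → 18.8 dB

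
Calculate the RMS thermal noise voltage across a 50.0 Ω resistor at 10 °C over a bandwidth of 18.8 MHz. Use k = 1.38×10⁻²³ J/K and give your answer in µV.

3.83 µV

T = 10 °C + 273.15 = 283.15 K
V_n = √(4kTRB)
4kTRB = 4 × 1.38×10⁻²³ × 283.15 × 5.00×10¹ × 1.88×10⁷ = 1.47×10⁻¹¹ V²
V_n = √(1.47×10⁻¹¹) = 3.83×10⁻⁶ V = 3.83 µV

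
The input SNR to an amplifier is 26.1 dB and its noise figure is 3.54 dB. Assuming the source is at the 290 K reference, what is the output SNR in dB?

By definition F = SNR_in/SNR_out, so in dB: SNR_out = SNR_in − NF
SNR_out = 26.1 − 3.54 = 22.56 dB

22.56 dB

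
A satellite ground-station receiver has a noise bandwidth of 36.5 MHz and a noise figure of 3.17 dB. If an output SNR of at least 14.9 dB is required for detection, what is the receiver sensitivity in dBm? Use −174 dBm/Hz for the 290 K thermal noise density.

Sensitivity = −174 + 10 log₁₀(B) + NF + SNR_min
= −174 + 75.62 + 3.17 + 14.9
= −80.31 dBm → −80.3 dBm

−80.3 dBm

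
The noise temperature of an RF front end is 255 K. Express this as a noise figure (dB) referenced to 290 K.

F = 1 + T_e/T₀ = 1 + 255/290 = 1.87931
NF = 10 log₁₀(1.87931) = 2.74 dB

2.74 dB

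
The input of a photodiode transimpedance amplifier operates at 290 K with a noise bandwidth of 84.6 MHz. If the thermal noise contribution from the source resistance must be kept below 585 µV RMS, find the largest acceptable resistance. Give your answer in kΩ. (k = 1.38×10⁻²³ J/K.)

Johnson–Nyquist: V_n = √(4kTRB) ⇒ R = V_n² / (4kTB)
4kTB = 4 × 1.38×10⁻²³ × 290 × 8.46×10⁷ = 1.35×10⁻¹²
R = (5.85×10⁻⁴)² / 1.35×10⁻¹² = 2.53×10⁵ Ω = 253 kΩ

253 kΩ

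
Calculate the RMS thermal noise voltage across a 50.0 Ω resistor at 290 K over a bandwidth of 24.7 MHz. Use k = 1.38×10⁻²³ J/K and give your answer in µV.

4.45 µV

V_n = √(4kTRB)
4kTRB = 4 × 1.38×10⁻²³ × 290 × 5.00×10¹ × 2.47×10⁷ = 1.98×10⁻¹¹ V²
V_n = √(1.98×10⁻¹¹) = 4.45×10⁻⁶ V = 4.45 µV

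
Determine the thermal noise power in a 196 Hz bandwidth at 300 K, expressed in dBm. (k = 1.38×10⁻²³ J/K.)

−150.9 dBm

P_n = kTB = 1.38×10⁻²³ × 300 × 1.96×10² = 8.11×10⁻¹⁹ W
In dBm: 10 log₁₀(8.11×10⁻¹⁹ / 10⁻³) = −150.9 dBm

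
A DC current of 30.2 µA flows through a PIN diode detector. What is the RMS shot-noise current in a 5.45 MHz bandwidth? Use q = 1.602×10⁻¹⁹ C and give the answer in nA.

7.26 nA

I_n = √(2qI·B)
2qI·B = 2 × 1.602×10⁻¹⁹ × 3.02×10⁻⁵ × 5.45×10⁶ = 5.27×10⁻¹⁷ A²
I_n = √(5.27×10⁻¹⁷) = 7.26×10⁻⁹ A = 7.26 nA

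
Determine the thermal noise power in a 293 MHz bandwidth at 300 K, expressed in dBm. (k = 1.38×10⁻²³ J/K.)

−89.2 dBm

P_n = kTB = 1.38×10⁻²³ × 300 × 2.93×10⁸ = 1.21×10⁻¹² W
In dBm: 10 log₁₀(1.21×10⁻¹² / 10⁻³) = −89.2 dBm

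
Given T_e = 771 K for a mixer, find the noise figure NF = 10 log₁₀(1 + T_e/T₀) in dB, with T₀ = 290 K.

F = 1 + T_e/T₀ = 1 + 771/290 = 3.65862
NF = 10 log₁₀(3.65862) = 5.63 dB

5.63 dB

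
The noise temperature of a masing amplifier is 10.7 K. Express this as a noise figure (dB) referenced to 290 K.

0.157 dB

F = 1 + T_e/T₀ = 1 + 10.7/290 = 1.0369
NF = 10 log₁₀(1.0369) = 0.157 dB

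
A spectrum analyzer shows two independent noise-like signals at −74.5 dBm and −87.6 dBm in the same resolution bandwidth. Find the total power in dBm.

Convert to linear, add, convert back:
P₁ = 3.55×10⁻¹¹ W, P₂ = 1.74×10⁻¹² W
P_tot = 3.72×10⁻¹¹ W → 10 log₁₀(P_tot / 10⁻³) = −74.3 dBm

−74.3 dBm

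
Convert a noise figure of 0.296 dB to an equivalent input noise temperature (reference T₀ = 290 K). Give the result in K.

F = 10^(0.296/10) = 1.07053
T_e = (F − 1)·T₀ = (1.07053 − 1) × 290 = 20.5 K

20.5 K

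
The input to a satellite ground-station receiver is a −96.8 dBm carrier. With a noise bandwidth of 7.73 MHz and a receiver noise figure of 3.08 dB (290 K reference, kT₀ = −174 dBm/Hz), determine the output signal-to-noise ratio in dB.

5.2 dB

Noise floor: N = −174 + 10 log₁₀(B) + NF
10 log₁₀(7.73×10⁶) = 68.88 dB
N = −174 + 68.88 + 3.08 = −102.04 dBm
SNR = P_sig − N = −96.8 − (−102.04) = 5.24 dB → 5.2 dB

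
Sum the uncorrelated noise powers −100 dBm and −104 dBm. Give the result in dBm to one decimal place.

−98.5 dBm

Convert to linear, add, convert back:
P₁ = 1.00×10⁻¹³ W, P₂ = 3.98×10⁻¹⁴ W
P_tot = 1.40×10⁻¹³ W → 10 log₁₀(P_tot / 10⁻³) = −98.5 dBm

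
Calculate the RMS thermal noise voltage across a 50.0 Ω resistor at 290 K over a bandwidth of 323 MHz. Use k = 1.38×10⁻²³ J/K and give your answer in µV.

16.1 µV

V_n = √(4kTRB)
4kTRB = 4 × 1.38×10⁻²³ × 290 × 5.00×10¹ × 3.23×10⁸ = 2.59×10⁻¹⁰ V²
V_n = √(2.59×10⁻¹⁰) = 1.61×10⁻⁵ V = 16.1 µV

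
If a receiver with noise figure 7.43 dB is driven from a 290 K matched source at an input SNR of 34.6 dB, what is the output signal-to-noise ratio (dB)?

27.17 dB

By definition F = SNR_in/SNR_out, so in dB: SNR_out = SNR_in − NF
SNR_out = 34.6 − 7.43 = 27.17 dB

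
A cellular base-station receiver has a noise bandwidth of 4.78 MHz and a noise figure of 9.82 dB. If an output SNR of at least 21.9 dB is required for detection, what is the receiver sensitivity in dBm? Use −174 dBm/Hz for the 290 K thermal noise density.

Sensitivity = −174 + 10 log₁₀(B) + NF + SNR_min
= −174 + 66.79 + 9.82 + 21.9
= −75.49 dBm → −75.5 dBm

−75.5 dBm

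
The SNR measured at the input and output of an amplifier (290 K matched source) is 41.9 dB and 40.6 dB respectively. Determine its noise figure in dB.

1.3 dB

NF (dB) = SNR_in(dB) − SNR_out(dB) when the source is at T₀
NF = 41.9 − 40.6 = 1.3 dB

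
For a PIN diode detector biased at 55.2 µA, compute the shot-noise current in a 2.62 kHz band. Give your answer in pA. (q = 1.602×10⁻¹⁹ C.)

215 pA

I_n = √(2qI·B)
2qI·B = 2 × 1.602×10⁻¹⁹ × 5.52×10⁻⁵ × 2.62×10³ = 4.63×10⁻²⁰ A²
I_n = √(4.63×10⁻²⁰) = 2.15×10⁻¹⁰ A = 215 pA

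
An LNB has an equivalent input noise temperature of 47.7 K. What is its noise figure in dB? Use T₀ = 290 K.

0.661 dB

F = 1 + T_e/T₀ = 1 + 47.7/290 = 1.16448
NF = 10 log₁₀(1.16448) = 0.661 dB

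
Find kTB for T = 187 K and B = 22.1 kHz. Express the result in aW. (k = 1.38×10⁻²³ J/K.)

P_n = kTB = 1.38×10⁻²³ × 187 × 2.21×10⁴ = 5.70×10⁻¹⁷ W = 57.0 aW

57.0 aW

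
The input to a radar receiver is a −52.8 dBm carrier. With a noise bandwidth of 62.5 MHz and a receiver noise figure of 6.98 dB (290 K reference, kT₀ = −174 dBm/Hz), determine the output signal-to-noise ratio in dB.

36.3 dB

Noise floor: N = −174 + 10 log₁₀(B) + NF
10 log₁₀(6.25×10⁷) = 77.96 dB
N = −174 + 77.96 + 6.98 = −89.06 dBm
SNR = P_sig − N = −52.8 − (−89.06) = 36.26 dB → 36.3 dB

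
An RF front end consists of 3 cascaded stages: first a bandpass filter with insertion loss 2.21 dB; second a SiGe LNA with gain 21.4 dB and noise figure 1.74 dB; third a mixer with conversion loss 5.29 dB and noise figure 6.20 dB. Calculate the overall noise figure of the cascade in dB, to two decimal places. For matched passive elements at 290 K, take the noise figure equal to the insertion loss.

Convert to linear (a loss of L dB is a gain of −L dB): F_i = 10^(NF_i/10), G_i = 10^(G_i,dB/10)
  Stage 1: F_1 = 10^(2.21/10) = 1.663, G_1 = 10^(−2.21/10) = 0.6012
  Stage 2: F_2 = 10^(1.74/10) = 1.493, G_2 = 10^(21.4/10) = 138.0
  Stage 3: F_3 = 10^(6.20/10) = 4.169, G_3 = 10^(−5.29/10) = 0.2958
Friis cascade:
  F = 1.663 + (1.493 − 1)/0.6012 + (4.169 − 1)/82.99 = 2.521
NF = 10 log₁₀(2.521) = 4.02 dB

4.02 dB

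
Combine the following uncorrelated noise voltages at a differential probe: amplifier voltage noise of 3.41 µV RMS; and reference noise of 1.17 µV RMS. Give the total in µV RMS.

Uncorrelated sources add in power (mean-square): V_tot = √(ΣV_i²)
V_tot = √[(3.41×10⁻⁶)² + (1.17×10⁻⁶)²] = 3.61×10⁻⁶ V = 3.61 µV

3.61 µV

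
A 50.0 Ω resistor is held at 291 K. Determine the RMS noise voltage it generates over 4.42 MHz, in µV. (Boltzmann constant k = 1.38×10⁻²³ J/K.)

V_n = √(4kTRB)
4kTRB = 4 × 1.38×10⁻²³ × 291 × 5.00×10¹ × 4.42×10⁶ = 3.55×10⁻¹² V²
V_n = √(3.55×10⁻¹²) = 1.88×10⁻⁶ V = 1.88 µV

1.88 µV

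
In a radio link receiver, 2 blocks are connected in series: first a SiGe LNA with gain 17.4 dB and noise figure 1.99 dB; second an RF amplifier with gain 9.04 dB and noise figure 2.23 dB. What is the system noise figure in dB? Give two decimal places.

2.02 dB

Convert to linear (a loss of L dB is a gain of −L dB): F_i = 10^(NF_i/10), G_i = 10^(G_i,dB/10)
  Stage 1: F_1 = 10^(1.99/10) = 1.581, G_1 = 10^(17.4/10) = 54.95
  Stage 2: F_2 = 10^(2.23/10) = 1.671, G_2 = 10^(9.04/10) = 8.017
Friis cascade:
  F = 1.581 + (1.671 − 1)/54.95 = 1.593
NF = 10 log₁₀(1.593) = 2.02 dB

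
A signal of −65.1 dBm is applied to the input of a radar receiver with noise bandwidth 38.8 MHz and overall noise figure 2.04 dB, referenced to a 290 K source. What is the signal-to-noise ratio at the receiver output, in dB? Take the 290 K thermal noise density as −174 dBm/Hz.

31.0 dB

Noise floor: N = −174 + 10 log₁₀(B) + NF
10 log₁₀(3.88×10⁷) = 75.89 dB
N = −174 + 75.89 + 2.04 = −96.07 dBm
SNR = P_sig − N = −65.1 − (−96.07) = 30.97 dB → 31.0 dB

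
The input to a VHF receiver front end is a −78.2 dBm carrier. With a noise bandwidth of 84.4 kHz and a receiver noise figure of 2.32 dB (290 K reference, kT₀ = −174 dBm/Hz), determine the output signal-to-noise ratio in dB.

44.2 dB

Noise floor: N = −174 + 10 log₁₀(B) + NF
10 log₁₀(8.44×10⁴) = 49.26 dB
N = −174 + 49.26 + 2.32 = −122.42 dBm
SNR = P_sig − N = −78.2 − (−122.42) = 44.22 dB → 44.2 dB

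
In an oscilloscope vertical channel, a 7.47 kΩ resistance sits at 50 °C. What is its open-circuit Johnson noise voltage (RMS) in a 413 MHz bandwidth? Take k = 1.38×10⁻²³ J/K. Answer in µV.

235 µV

T = 50 °C + 273.15 = 323.15 K
V_n = √(4kTRB)
4kTRB = 4 × 1.38×10⁻²³ × 323.15 × 7.47×10³ × 4.13×10⁸ = 5.50×10⁻⁸ V²
V_n = √(5.50×10⁻⁸) = 2.35×10⁻⁴ V = 235 µV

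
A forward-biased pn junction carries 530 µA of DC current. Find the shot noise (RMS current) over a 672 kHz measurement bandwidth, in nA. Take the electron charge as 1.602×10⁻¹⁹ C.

10.7 nA

I_n = √(2qI·B)
2qI·B = 2 × 1.602×10⁻¹⁹ × 5.30×10⁻⁴ × 6.72×10⁵ = 1.14×10⁻¹⁶ A²
I_n = √(1.14×10⁻¹⁶) = 1.07×10⁻⁸ A = 10.7 nA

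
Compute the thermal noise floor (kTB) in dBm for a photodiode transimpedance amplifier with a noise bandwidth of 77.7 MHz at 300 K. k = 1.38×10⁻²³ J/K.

P_n = kTB = 1.38×10⁻²³ × 300 × 7.77×10⁷ = 3.22×10⁻¹³ W
In dBm: 10 log₁₀(3.22×10⁻¹³ / 10⁻³) = −94.9 dBm

−94.9 dBm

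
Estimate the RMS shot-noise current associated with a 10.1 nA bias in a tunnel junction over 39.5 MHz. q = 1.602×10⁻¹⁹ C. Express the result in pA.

I_n = √(2qI·B)
2qI·B = 2 × 1.602×10⁻¹⁹ × 1.01×10⁻⁸ × 3.95×10⁷ = 1.28×10⁻¹⁹ A²
I_n = √(1.28×10⁻¹⁹) = 3.58×10⁻¹⁰ A = 358 pA

358 pA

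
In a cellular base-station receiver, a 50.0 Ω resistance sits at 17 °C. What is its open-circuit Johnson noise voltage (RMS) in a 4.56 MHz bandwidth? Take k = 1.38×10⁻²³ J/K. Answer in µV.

T = 17 °C + 273.15 = 290.15 K
V_n = √(4kTRB)
4kTRB = 4 × 1.38×10⁻²³ × 290.15 × 5.00×10¹ × 4.56×10⁶ = 3.65×10⁻¹² V²
V_n = √(3.65×10⁻¹²) = 1.91×10⁻⁶ V = 1.91 µV

1.91 µV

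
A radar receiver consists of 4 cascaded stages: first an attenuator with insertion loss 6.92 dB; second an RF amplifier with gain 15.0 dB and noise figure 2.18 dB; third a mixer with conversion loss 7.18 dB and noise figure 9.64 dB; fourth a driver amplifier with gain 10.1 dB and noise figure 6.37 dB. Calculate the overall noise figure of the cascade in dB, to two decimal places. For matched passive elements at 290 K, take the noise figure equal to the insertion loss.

10.83 dB

Convert to linear (a loss of L dB is a gain of −L dB): F_i = 10^(NF_i/10), G_i = 10^(G_i,dB/10)
  Stage 1: F_1 = 10^(6.92/10) = 4.920, G_1 = 10^(−6.92/10) = 0.2032
  Stage 2: F_2 = 10^(2.18/10) = 1.652, G_2 = 10^(15.0/10) = 31.62
  Stage 3: F_3 = 10^(9.64/10) = 9.204, G_3 = 10^(−7.18/10) = 0.1914
  Stage 4: F_4 = 10^(6.37/10) = 4.335, G_4 = 10^(10.1/10) = 10.23
Friis cascade:
  F = 4.920 + (1.652 − 1)/0.2032 + (9.204 − 1)/6.427 + (4.335 − 1)/1.230 = 12.12
NF = 10 log₁₀(12.12) = 10.83 dB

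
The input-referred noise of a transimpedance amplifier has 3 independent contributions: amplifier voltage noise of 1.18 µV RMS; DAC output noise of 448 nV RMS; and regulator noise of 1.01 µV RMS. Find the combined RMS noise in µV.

Uncorrelated sources add in power (mean-square): V_tot = √(ΣV_i²)
V_tot = √[(1.18×10⁻⁶)² + (4.48×10⁻⁷)² + (1.01×10⁻⁶)²] = 1.62×10⁻⁶ V = 1.62 µV

1.62 µV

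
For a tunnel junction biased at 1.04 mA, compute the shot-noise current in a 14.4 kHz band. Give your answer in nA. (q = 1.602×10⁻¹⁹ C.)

I_n = √(2qI·B)
2qI·B = 2 × 1.602×10⁻¹⁹ × 1.04×10⁻³ × 1.44×10⁴ = 4.80×10⁻¹⁸ A²
I_n = √(4.80×10⁻¹⁸) = 2.19×10⁻⁹ A = 2.19 nA

2.19 nA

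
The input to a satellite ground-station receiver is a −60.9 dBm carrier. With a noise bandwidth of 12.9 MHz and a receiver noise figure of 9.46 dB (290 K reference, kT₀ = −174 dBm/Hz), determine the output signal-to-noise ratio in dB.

32.5 dB

Noise floor: N = −174 + 10 log₁₀(B) + NF
10 log₁₀(1.29×10⁷) = 71.11 dB
N = −174 + 71.11 + 9.46 = −93.43 dBm
SNR = P_sig − N = −60.9 − (−93.43) = 32.53 dB → 32.5 dB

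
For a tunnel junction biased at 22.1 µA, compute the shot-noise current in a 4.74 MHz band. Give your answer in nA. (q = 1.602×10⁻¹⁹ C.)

I_n = √(2qI·B)
2qI·B = 2 × 1.602×10⁻¹⁹ × 2.21×10⁻⁵ × 4.74×10⁶ = 3.36×10⁻¹⁷ A²
I_n = √(3.36×10⁻¹⁷) = 5.79×10⁻⁹ A = 5.79 nA

5.79 nA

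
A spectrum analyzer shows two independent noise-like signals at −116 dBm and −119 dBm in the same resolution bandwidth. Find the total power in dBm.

Convert to linear, add, convert back:
P₁ = 2.51×10⁻¹⁵ W, P₂ = 1.26×10⁻¹⁵ W
P_tot = 3.77×10⁻¹⁵ W → 10 log₁₀(P_tot / 10⁻³) = −114.2 dBm

−114.2 dBm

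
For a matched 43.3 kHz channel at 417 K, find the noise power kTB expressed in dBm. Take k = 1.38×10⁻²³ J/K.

P_n = kTB = 1.38×10⁻²³ × 417 × 4.33×10⁴ = 2.49×10⁻¹⁶ W
In dBm: 10 log₁₀(2.49×10⁻¹⁶ / 10⁻³) = −126.0 dBm

−126.0 dBm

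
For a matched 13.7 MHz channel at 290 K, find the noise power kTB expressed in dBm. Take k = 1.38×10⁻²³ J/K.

P_n = kTB = 1.38×10⁻²³ × 290 × 1.37×10⁷ = 5.48×10⁻¹⁴ W
In dBm: 10 log₁₀(5.48×10⁻¹⁴ / 10⁻³) = −102.6 dBm

−102.6 dBm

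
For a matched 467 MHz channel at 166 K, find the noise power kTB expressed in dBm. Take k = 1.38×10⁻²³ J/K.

P_n = kTB = 1.38×10⁻²³ × 166 × 4.67×10⁸ = 1.07×10⁻¹² W
In dBm: 10 log₁₀(1.07×10⁻¹² / 10⁻³) = −89.7 dBm

−89.7 dBm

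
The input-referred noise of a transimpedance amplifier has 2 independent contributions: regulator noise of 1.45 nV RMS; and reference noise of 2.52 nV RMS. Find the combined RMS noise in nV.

Uncorrelated sources add in power (mean-square): V_tot = √(ΣV_i²)
V_tot = √[(1.45×10⁻⁹)² + (2.52×10⁻⁹)²] = 2.91×10⁻⁹ V = 2.91 nV

2.91 nV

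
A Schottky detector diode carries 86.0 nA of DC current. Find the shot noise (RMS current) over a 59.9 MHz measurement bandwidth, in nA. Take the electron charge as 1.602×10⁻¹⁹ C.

1.28 nA

I_n = √(2qI·B)
2qI·B = 2 × 1.602×10⁻¹⁹ × 8.60×10⁻⁸ × 5.99×10⁷ = 1.65×10⁻¹⁸ A²
I_n = √(1.65×10⁻¹⁸) = 1.28×10⁻⁹ A = 1.28 nA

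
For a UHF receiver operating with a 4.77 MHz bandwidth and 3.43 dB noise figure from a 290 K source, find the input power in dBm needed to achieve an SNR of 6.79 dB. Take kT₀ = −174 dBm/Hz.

Sensitivity = −174 + 10 log₁₀(B) + NF + SNR_min
= −174 + 66.79 + 3.43 + 6.79
= −96.99 dBm → −97.0 dBm

−97.0 dBm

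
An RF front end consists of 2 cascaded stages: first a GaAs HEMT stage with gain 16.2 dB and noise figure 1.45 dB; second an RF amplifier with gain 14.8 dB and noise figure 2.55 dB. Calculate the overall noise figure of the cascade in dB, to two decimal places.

1.51 dB

Convert to linear (a loss of L dB is a gain of −L dB): F_i = 10^(NF_i/10), G_i = 10^(G_i,dB/10)
  Stage 1: F_1 = 10^(1.45/10) = 1.396, G_1 = 10^(16.2/10) = 41.69
  Stage 2: F_2 = 10^(2.55/10) = 1.799, G_2 = 10^(14.8/10) = 30.20
Friis cascade:
  F = 1.396 + (1.799 − 1)/41.69 = 1.416
NF = 10 log₁₀(1.416) = 1.51 dB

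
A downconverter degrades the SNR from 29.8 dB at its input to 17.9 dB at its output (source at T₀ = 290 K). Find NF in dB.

NF (dB) = SNR_in(dB) − SNR_out(dB) when the source is at T₀
NF = 29.8 − 17.9 = 11.9 dB

11.9 dB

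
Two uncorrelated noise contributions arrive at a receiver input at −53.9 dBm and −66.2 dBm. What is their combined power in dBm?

Convert to linear, add, convert back:
P₁ = 4.07×10⁻⁹ W, P₂ = 2.40×10⁻¹⁰ W
P_tot = 4.31×10⁻⁹ W → 10 log₁₀(P_tot / 10⁻³) = −53.7 dBm

−53.7 dBm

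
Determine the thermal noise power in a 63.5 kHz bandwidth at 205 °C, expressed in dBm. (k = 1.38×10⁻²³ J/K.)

−123.8 dBm

T = 205 °C + 273.15 = 478.15 K
P_n = kTB = 1.38×10⁻²³ × 478.15 × 6.35×10⁴ = 4.19×10⁻¹⁶ W
In dBm: 10 log₁₀(4.19×10⁻¹⁶ / 10⁻³) = −123.8 dBm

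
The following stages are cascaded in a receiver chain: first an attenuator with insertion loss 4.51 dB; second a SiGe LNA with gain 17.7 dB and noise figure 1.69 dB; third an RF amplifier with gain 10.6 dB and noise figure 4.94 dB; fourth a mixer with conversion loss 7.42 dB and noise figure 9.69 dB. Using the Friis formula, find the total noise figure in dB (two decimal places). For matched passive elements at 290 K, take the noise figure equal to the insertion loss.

6.34 dB

Convert to linear (a loss of L dB is a gain of −L dB): F_i = 10^(NF_i/10), G_i = 10^(G_i,dB/10)
  Stage 1: F_1 = 10^(4.51/10) = 2.825, G_1 = 10^(−4.51/10) = 0.3540
  Stage 2: F_2 = 10^(1.69/10) = 1.476, G_2 = 10^(17.7/10) = 58.88
  Stage 3: F_3 = 10^(4.94/10) = 3.119, G_3 = 10^(10.6/10) = 11.48
  Stage 4: F_4 = 10^(9.69/10) = 9.311, G_4 = 10^(−7.42/10) = 0.1811
Friis cascade:
  F = 2.825 + (1.476 − 1)/0.3540 + (3.119 − 1)/20.84 + (9.311 − 1)/239.3 = 4.305
NF = 10 log₁₀(4.305) = 6.34 dB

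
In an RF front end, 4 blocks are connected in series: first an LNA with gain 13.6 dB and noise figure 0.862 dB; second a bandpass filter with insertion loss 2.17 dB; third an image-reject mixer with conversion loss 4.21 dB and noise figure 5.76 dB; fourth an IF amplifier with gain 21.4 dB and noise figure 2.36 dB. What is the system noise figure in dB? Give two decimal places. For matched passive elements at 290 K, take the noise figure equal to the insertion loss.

Convert to linear (a loss of L dB is a gain of −L dB): F_i = 10^(NF_i/10), G_i = 10^(G_i,dB/10)
  Stage 1: F_1 = 10^(0.862/10) = 1.220, G_1 = 10^(13.6/10) = 22.91
  Stage 2: F_2 = 10^(2.17/10) = 1.648, G_2 = 10^(−2.17/10) = 0.6067
  Stage 3: F_3 = 10^(5.76/10) = 3.767, G_3 = 10^(−4.21/10) = 0.3793
  Stage 4: F_4 = 10^(2.36/10) = 1.722, G_4 = 10^(21.4/10) = 138.0
Friis cascade:
  F = 1.220 + (1.648 − 1)/22.91 + (3.767 − 1)/13.90 + (1.722 − 1)/5.272 = 1.584
NF = 10 log₁₀(1.584) = 2.00 dB

2.00 dB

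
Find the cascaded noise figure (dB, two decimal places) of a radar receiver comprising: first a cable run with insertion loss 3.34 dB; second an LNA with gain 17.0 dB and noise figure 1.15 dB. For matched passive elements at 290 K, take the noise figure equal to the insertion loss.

4.49 dB

Convert to linear (a loss of L dB is a gain of −L dB): F_i = 10^(NF_i/10), G_i = 10^(G_i,dB/10)
  Stage 1: F_1 = 10^(3.34/10) = 2.158, G_1 = 10^(−3.34/10) = 0.4634
  Stage 2: F_2 = 10^(1.15/10) = 1.303, G_2 = 10^(17.0/10) = 50.12
Friis cascade:
  F = 2.158 + (1.303 − 1)/0.4634 = 2.812
NF = 10 log₁₀(2.812) = 4.49 dB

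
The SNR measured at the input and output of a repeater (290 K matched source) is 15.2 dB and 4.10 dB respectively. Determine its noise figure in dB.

NF (dB) = SNR_in(dB) − SNR_out(dB) when the source is at T₀
NF = 15.2 − 4.10 = 11.10 dB

11.10 dB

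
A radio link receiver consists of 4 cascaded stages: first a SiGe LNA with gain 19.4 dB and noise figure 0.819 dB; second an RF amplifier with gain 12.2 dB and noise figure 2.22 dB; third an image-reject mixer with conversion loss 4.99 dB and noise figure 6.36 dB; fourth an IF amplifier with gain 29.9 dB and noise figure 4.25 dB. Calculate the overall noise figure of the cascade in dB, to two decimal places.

0.87 dB

Convert to linear (a loss of L dB is a gain of −L dB): F_i = 10^(NF_i/10), G_i = 10^(G_i,dB/10)
  Stage 1: F_1 = 10^(0.819/10) = 1.208, G_1 = 10^(19.4/10) = 87.10
  Stage 2: F_2 = 10^(2.22/10) = 1.667, G_2 = 10^(12.2/10) = 16.60
  Stage 3: F_3 = 10^(6.36/10) = 4.325, G_3 = 10^(−4.99/10) = 0.3170
  Stage 4: F_4 = 10^(4.25/10) = 2.661, G_4 = 10^(29.9/10) = 977.2
Friis cascade:
  F = 1.208 + (1.667 − 1)/87.10 + (4.325 − 1)/1445 + (2.661 − 1)/458.1 = 1.221
NF = 10 log₁₀(1.221) = 0.87 dB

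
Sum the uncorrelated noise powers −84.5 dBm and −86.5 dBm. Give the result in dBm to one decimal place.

−82.4 dBm

Convert to linear, add, convert back:
P₁ = 3.55×10⁻¹² W, P₂ = 2.24×10⁻¹² W
P_tot = 5.79×10⁻¹² W → 10 log₁₀(P_tot / 10⁻³) = −82.4 dBm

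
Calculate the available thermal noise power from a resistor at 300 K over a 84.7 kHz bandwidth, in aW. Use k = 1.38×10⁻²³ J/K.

351 aW

P_n = kTB = 1.38×10⁻²³ × 300 × 8.47×10⁴ = 3.51×10⁻¹⁶ W = 351 aW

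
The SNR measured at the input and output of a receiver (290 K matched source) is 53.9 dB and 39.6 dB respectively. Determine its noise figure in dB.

14.3 dB

NF (dB) = SNR_in(dB) − SNR_out(dB) when the source is at T₀
NF = 53.9 − 39.6 = 14.3 dB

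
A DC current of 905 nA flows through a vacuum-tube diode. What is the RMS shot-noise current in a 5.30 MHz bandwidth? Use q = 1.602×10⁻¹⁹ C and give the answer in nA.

1.24 nA

I_n = √(2qI·B)
2qI·B = 2 × 1.602×10⁻¹⁹ × 9.05×10⁻⁷ × 5.30×10⁶ = 1.54×10⁻¹⁸ A²
I_n = √(1.54×10⁻¹⁸) = 1.24×10⁻⁹ A = 1.24 nA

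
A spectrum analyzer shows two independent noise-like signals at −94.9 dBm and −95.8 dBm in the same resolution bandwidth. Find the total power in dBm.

Convert to linear, add, convert back:
P₁ = 3.24×10⁻¹³ W, P₂ = 2.63×10⁻¹³ W
P_tot = 5.87×10⁻¹³ W → 10 log₁₀(P_tot / 10⁻³) = −92.3 dBm

−92.3 dBm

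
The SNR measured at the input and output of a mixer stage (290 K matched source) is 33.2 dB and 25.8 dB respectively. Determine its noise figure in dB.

7.4 dB

NF (dB) = SNR_in(dB) − SNR_out(dB) when the source is at T₀
NF = 33.2 − 25.8 = 7.4 dB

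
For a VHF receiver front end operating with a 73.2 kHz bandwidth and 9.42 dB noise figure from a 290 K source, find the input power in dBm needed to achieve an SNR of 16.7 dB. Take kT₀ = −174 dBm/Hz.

−99.2 dBm

Sensitivity = −174 + 10 log₁₀(B) + NF + SNR_min
= −174 + 48.65 + 9.42 + 16.7
= −99.23 dBm → −99.2 dBm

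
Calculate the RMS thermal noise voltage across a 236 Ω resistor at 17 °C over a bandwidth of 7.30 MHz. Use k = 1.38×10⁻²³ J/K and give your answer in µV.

5.25 µV

T = 17 °C + 273.15 = 290.15 K
V_n = √(4kTRB)
4kTRB = 4 × 1.38×10⁻²³ × 290.15 × 2.36×10² × 7.30×10⁶ = 2.76×10⁻¹¹ V²
V_n = √(2.76×10⁻¹¹) = 5.25×10⁻⁶ V = 5.25 µV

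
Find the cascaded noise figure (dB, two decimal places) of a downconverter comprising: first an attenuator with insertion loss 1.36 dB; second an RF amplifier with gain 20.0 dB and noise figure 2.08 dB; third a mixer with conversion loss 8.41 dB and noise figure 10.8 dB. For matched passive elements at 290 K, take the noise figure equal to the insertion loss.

Convert to linear (a loss of L dB is a gain of −L dB): F_i = 10^(NF_i/10), G_i = 10^(G_i,dB/10)
  Stage 1: F_1 = 10^(1.36/10) = 1.368, G_1 = 10^(−1.36/10) = 0.7311
  Stage 2: F_2 = 10^(2.08/10) = 1.614, G_2 = 10^(20.0/10) = 100.0
  Stage 3: F_3 = 10^(10.8/10) = 12.02, G_3 = 10^(−8.41/10) = 0.1442
Friis cascade:
  F = 1.368 + (1.614 − 1)/0.7311 + (12.02 − 1)/73.11 = 2.359
NF = 10 log₁₀(2.359) = 3.73 dB

3.73 dB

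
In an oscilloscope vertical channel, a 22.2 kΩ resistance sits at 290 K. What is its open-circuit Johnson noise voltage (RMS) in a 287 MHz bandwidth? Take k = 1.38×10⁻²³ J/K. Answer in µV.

V_n = √(4kTRB)
4kTRB = 4 × 1.38×10⁻²³ × 290 × 2.22×10⁴ × 2.87×10⁸ = 1.02×10⁻⁷ V²
V_n = √(1.02×10⁻⁷) = 3.19×10⁻⁴ V = 319 µV

319 µV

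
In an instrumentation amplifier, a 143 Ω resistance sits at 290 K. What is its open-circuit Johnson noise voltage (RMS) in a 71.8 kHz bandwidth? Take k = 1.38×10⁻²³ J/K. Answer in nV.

405 nV

V_n = √(4kTRB)
4kTRB = 4 × 1.38×10⁻²³ × 290 × 1.43×10² × 7.18×10⁴ = 1.64×10⁻¹³ V²
V_n = √(1.64×10⁻¹³) = 4.05×10⁻⁷ V = 405 nV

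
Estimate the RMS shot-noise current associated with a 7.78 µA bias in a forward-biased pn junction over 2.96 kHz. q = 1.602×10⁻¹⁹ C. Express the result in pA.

I_n = √(2qI·B)
2qI·B = 2 × 1.602×10⁻¹⁹ × 7.78×10⁻⁶ × 2.96×10³ = 7.38×10⁻²¹ A²
I_n = √(7.38×10⁻²¹) = 8.59×10⁻¹¹ A = 85.9 pA

85.9 pA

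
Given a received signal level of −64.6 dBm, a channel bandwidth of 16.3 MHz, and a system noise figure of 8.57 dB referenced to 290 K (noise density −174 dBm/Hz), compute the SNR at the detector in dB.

Noise floor: N = −174 + 10 log₁₀(B) + NF
10 log₁₀(1.63×10⁷) = 72.12 dB
N = −174 + 72.12 + 8.57 = −93.31 dBm
SNR = P_sig − N = −64.6 − (−93.31) = 28.71 dB → 28.7 dB

28.7 dB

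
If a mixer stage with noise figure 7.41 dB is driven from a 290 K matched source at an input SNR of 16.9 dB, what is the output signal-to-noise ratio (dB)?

9.49 dB

By definition F = SNR_in/SNR_out, so in dB: SNR_out = SNR_in − NF
SNR_out = 16.9 − 7.41 = 9.49 dB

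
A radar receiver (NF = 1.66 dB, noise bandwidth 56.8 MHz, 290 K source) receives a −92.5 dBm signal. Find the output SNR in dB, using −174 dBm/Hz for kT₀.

2.3 dB

Noise floor: N = −174 + 10 log₁₀(B) + NF
10 log₁₀(5.68×10⁷) = 77.54 dB
N = −174 + 77.54 + 1.66 = −94.80 dBm
SNR = P_sig − N = −92.5 − (−94.80) = 2.30 dB → 2.3 dB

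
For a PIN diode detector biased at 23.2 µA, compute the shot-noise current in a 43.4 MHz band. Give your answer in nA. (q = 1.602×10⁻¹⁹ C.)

18.0 nA

I_n = √(2qI·B)
2qI·B = 2 × 1.602×10⁻¹⁹ × 2.32×10⁻⁵ × 4.34×10⁷ = 3.23×10⁻¹⁶ A²
I_n = √(3.23×10⁻¹⁶) = 1.80×10⁻⁸ A = 18.0 nA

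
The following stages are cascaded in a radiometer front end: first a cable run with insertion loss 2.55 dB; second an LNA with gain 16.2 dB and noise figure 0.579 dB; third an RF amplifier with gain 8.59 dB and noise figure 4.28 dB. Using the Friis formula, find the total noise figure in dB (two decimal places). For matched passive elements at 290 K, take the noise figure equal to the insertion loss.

Convert to linear (a loss of L dB is a gain of −L dB): F_i = 10^(NF_i/10), G_i = 10^(G_i,dB/10)
  Stage 1: F_1 = 10^(2.55/10) = 1.799, G_1 = 10^(−2.55/10) = 0.5559
  Stage 2: F_2 = 10^(0.579/10) = 1.143, G_2 = 10^(16.2/10) = 41.69
  Stage 3: F_3 = 10^(4.28/10) = 2.679, G_3 = 10^(8.59/10) = 7.228
Friis cascade:
  F = 1.799 + (1.143 − 1)/0.5559 + (2.679 − 1)/23.17 = 2.128
NF = 10 log₁₀(2.128) = 3.28 dB

3.28 dB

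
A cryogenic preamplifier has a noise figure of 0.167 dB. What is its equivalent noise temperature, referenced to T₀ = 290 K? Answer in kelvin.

11.4 K

F = 10^(0.167/10) = 1.0392
T_e = (F − 1)·T₀ = (1.0392 − 1) × 290 = 11.4 K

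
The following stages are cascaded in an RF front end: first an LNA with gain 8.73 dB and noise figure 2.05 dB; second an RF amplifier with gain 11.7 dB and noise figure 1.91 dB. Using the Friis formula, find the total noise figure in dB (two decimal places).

Convert to linear (a loss of L dB is a gain of −L dB): F_i = 10^(NF_i/10), G_i = 10^(G_i,dB/10)
  Stage 1: F_1 = 10^(2.05/10) = 1.603, G_1 = 10^(8.73/10) = 7.464
  Stage 2: F_2 = 10^(1.91/10) = 1.552, G_2 = 10^(11.7/10) = 14.79
Friis cascade:
  F = 1.603 + (1.552 − 1)/7.464 = 1.677
NF = 10 log₁₀(1.677) = 2.25 dB

2.25 dB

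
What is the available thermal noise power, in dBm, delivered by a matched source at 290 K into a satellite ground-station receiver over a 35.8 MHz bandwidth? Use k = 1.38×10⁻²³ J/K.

P_n = kTB = 1.38×10⁻²³ × 290 × 3.58×10⁷ = 1.43×10⁻¹³ W
In dBm: 10 log₁₀(1.43×10⁻¹³ / 10⁻³) = −98.4 dBm

−98.4 dBm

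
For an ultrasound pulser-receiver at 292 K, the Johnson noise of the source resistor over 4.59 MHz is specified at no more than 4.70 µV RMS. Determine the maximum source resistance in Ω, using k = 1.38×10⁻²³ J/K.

Johnson–Nyquist: V_n = √(4kTRB) ⇒ R = V_n² / (4kTB)
4kTB = 4 × 1.38×10⁻²³ × 292 × 4.59×10⁶ = 7.40×10⁻¹⁴
R = (4.70×10⁻⁶)² / 7.40×10⁻¹⁴ = 2.99×10² Ω = 299 Ω

299 Ω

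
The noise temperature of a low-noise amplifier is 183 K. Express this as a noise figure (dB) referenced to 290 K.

2.12 dB

F = 1 + T_e/T₀ = 1 + 183/290 = 1.63103
NF = 10 log₁₀(1.63103) = 2.12 dB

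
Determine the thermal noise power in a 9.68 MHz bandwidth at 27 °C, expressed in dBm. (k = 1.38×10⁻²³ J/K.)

T = 27 °C + 273.15 = 300.15 K
P_n = kTB = 1.38×10⁻²³ × 300.15 × 9.68×10⁶ = 4.01×10⁻¹⁴ W
In dBm: 10 log₁₀(4.01×10⁻¹⁴ / 10⁻³) = −104.0 dBm

−104.0 dBm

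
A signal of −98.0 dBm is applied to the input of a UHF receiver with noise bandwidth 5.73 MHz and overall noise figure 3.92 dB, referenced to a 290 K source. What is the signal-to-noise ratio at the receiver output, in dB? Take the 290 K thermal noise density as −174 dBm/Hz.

Noise floor: N = −174 + 10 log₁₀(B) + NF
10 log₁₀(5.73×10⁶) = 67.58 dB
N = −174 + 67.58 + 3.92 = −102.50 dBm
SNR = P_sig − N = −98.0 − (−102.50) = 4.50 dB → 4.5 dB

4.5 dB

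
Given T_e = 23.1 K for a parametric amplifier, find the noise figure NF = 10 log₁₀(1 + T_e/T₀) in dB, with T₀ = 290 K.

F = 1 + T_e/T₀ = 1 + 23.1/290 = 1.07966
NF = 10 log₁₀(1.07966) = 0.333 dB

0.333 dB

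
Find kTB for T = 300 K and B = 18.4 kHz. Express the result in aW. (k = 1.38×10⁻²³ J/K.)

76.2 aW

P_n = kTB = 1.38×10⁻²³ × 300 × 1.84×10⁴ = 7.62×10⁻¹⁷ W = 76.2 aW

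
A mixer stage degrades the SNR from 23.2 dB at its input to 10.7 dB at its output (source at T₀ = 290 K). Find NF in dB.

NF (dB) = SNR_in(dB) − SNR_out(dB) when the source is at T₀
NF = 23.2 − 10.7 = 12.5 dB

12.5 dB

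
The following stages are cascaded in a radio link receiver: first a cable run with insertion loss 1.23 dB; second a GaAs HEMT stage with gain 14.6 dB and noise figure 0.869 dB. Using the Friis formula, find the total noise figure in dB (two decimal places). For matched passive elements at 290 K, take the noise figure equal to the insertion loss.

2.10 dB

Convert to linear (a loss of L dB is a gain of −L dB): F_i = 10^(NF_i/10), G_i = 10^(G_i,dB/10)
  Stage 1: F_1 = 10^(1.23/10) = 1.327, G_1 = 10^(−1.23/10) = 0.7534
  Stage 2: F_2 = 10^(0.869/10) = 1.222, G_2 = 10^(14.6/10) = 28.84
Friis cascade:
  F = 1.327 + (1.222 − 1)/0.7534 = 1.621
NF = 10 log₁₀(1.621) = 2.10 dB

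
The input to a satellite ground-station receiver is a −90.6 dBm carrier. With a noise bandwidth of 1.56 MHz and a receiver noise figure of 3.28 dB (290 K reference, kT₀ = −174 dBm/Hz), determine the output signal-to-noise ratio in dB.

Noise floor: N = −174 + 10 log₁₀(B) + NF
10 log₁₀(1.56×10⁶) = 61.93 dB
N = −174 + 61.93 + 3.28 = −108.79 dBm
SNR = P_sig − N = −90.6 − (−108.79) = 18.19 dB → 18.2 dB

18.2 dB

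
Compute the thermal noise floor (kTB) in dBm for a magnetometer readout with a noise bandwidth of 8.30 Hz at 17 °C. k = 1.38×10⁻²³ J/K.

T = 17 °C + 273.15 = 290.15 K
P_n = kTB = 1.38×10⁻²³ × 290.15 × 8.30×10⁰ = 3.32×10⁻²⁰ W
In dBm: 10 log₁₀(3.32×10⁻²⁰ / 10⁻³) = −164.8 dBm

−164.8 dBm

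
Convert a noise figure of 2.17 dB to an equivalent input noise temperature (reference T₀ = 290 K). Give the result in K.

188 K

F = 10^(2.17/10) = 1.64816
T_e = (F − 1)·T₀ = (1.64816 − 1) × 290 = 188 K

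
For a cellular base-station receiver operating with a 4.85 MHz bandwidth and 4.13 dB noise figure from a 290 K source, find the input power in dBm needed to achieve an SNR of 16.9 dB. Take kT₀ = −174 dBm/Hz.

−86.1 dBm

Sensitivity = −174 + 10 log₁₀(B) + NF + SNR_min
= −174 + 66.86 + 4.13 + 16.9
= −86.11 dBm → −86.1 dBm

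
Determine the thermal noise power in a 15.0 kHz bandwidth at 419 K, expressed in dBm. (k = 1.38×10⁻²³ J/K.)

P_n = kTB = 1.38×10⁻²³ × 419 × 1.50×10⁴ = 8.67×10⁻¹⁷ W
In dBm: 10 log₁₀(8.67×10⁻¹⁷ / 10⁻³) = −130.6 dBm

−130.6 dBm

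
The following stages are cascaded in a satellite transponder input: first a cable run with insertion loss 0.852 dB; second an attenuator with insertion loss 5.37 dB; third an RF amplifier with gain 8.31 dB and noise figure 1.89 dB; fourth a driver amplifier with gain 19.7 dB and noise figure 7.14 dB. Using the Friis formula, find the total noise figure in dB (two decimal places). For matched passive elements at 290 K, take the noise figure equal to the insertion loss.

Convert to linear (a loss of L dB is a gain of −L dB): F_i = 10^(NF_i/10), G_i = 10^(G_i,dB/10)
  Stage 1: F_1 = 10^(0.852/10) = 1.217, G_1 = 10^(−0.852/10) = 0.8219
  Stage 2: F_2 = 10^(5.37/10) = 3.443, G_2 = 10^(−5.37/10) = 0.2904
  Stage 3: F_3 = 10^(1.89/10) = 1.545, G_3 = 10^(8.31/10) = 6.776
  Stage 4: F_4 = 10^(7.14/10) = 5.176, G_4 = 10^(19.7/10) = 93.33
Friis cascade:
  F = 1.217 + (3.443 − 1)/0.8219 + (1.545 − 1)/0.2387 + (5.176 − 1)/1.617 = 9.056
NF = 10 log₁₀(9.056) = 9.57 dB

9.57 dB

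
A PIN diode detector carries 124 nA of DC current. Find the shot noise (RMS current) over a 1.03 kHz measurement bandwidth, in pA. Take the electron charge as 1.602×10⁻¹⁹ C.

I_n = √(2qI·B)
2qI·B = 2 × 1.602×10⁻¹⁹ × 1.24×10⁻⁷ × 1.03×10³ = 4.09×10⁻²³ A²
I_n = √(4.09×10⁻²³) = 6.40×10⁻¹² A = 6.40 pA

6.40 pA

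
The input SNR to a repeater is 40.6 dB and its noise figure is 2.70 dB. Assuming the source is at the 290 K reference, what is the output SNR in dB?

By definition F = SNR_in/SNR_out, so in dB: SNR_out = SNR_in − NF
SNR_out = 40.6 − 2.70 = 37.90 dB

37.90 dB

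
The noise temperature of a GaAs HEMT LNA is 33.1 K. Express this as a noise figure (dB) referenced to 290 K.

F = 1 + T_e/T₀ = 1 + 33.1/290 = 1.11414
NF = 10 log₁₀(1.11414) = 0.469 dB

0.469 dB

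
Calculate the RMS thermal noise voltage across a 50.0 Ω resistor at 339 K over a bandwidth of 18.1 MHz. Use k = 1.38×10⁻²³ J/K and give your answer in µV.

4.12 µV

V_n = √(4kTRB)
4kTRB = 4 × 1.38×10⁻²³ × 339 × 5.00×10¹ × 1.81×10⁷ = 1.69×10⁻¹¹ V²
V_n = √(1.69×10⁻¹¹) = 4.12×10⁻⁶ V = 4.12 µV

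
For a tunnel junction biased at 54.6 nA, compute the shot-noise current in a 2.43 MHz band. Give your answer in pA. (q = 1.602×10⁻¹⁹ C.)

I_n = √(2qI·B)
2qI·B = 2 × 1.602×10⁻¹⁹ × 5.46×10⁻⁸ × 2.43×10⁶ = 4.25×10⁻²⁰ A²
I_n = √(4.25×10⁻²⁰) = 2.06×10⁻¹⁰ A = 206 pA

206 pA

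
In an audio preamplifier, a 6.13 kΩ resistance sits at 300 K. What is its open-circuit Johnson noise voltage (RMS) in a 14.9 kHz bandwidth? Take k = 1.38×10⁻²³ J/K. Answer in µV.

V_n = √(4kTRB)
4kTRB = 4 × 1.38×10⁻²³ × 300 × 6.13×10³ × 1.49×10⁴ = 1.51×10⁻¹² V²
V_n = √(1.51×10⁻¹²) = 1.23×10⁻⁶ V = 1.23 µV

1.23 µV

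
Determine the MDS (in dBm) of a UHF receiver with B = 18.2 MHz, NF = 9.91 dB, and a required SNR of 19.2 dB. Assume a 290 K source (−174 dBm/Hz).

−72.3 dBm

Sensitivity = −174 + 10 log₁₀(B) + NF + SNR_min
= −174 + 72.6 + 9.91 + 19.2
= −72.29 dBm → −72.3 dBm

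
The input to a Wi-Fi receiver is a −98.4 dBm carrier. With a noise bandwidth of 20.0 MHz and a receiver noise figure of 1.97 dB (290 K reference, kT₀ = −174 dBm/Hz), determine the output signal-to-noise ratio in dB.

0.6 dB

Noise floor: N = −174 + 10 log₁₀(B) + NF
10 log₁₀(2.00×10⁷) = 73.01 dB
N = −174 + 73.01 + 1.97 = −99.02 dBm
SNR = P_sig − N = −98.4 − (−99.02) = 0.62 dB → 0.6 dB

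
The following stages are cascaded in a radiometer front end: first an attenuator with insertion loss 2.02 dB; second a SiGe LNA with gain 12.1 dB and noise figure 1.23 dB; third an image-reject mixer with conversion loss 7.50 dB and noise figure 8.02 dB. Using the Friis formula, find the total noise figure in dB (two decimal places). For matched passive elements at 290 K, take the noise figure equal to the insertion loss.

4.21 dB

Convert to linear (a loss of L dB is a gain of −L dB): F_i = 10^(NF_i/10), G_i = 10^(G_i,dB/10)
  Stage 1: F_1 = 10^(2.02/10) = 1.592, G_1 = 10^(−2.02/10) = 0.6281
  Stage 2: F_2 = 10^(1.23/10) = 1.327, G_2 = 10^(12.1/10) = 16.22
  Stage 3: F_3 = 10^(8.02/10) = 6.339, G_3 = 10^(−7.50/10) = 0.1778
Friis cascade:
  F = 1.592 + (1.327 − 1)/0.6281 + (6.339 − 1)/10.19 = 2.638
NF = 10 log₁₀(2.638) = 4.21 dB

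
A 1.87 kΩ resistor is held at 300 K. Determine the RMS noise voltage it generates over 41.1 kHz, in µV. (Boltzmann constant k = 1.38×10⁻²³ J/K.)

V_n = √(4kTRB)
4kTRB = 4 × 1.38×10⁻²³ × 300 × 1.87×10³ × 4.11×10⁴ = 1.27×10⁻¹² V²
V_n = √(1.27×10⁻¹²) = 1.13×10⁻⁶ V = 1.13 µV

1.13 µV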